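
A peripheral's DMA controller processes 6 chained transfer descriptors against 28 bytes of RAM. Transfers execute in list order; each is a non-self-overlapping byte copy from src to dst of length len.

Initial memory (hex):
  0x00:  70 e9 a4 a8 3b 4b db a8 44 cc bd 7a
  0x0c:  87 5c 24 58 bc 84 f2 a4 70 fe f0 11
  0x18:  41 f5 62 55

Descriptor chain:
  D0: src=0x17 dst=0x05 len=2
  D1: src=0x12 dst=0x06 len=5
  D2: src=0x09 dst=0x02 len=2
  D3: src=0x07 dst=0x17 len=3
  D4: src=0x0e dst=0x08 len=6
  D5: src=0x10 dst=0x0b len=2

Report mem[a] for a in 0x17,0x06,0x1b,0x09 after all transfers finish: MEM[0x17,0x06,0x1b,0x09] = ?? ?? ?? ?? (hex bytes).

MEM[0x17,0x06,0x1b,0x09] = a4 f2 55 58

  after D0: wrote 2B at 0x05 = 1141
  after D1: wrote 5B at 0x06 = f2a470fef0
  after D2: wrote 2B at 0x02 = fef0
  after D3: wrote 3B at 0x17 = a470fe
  after D4: wrote 6B at 0x08 = 2458bc84f2a4
  after D5: wrote 2B at 0x0b = bc84
query mem[0x17]=0xa4, mem[0x06]=0xf2, mem[0x1b]=0x55, mem[0x09]=0x58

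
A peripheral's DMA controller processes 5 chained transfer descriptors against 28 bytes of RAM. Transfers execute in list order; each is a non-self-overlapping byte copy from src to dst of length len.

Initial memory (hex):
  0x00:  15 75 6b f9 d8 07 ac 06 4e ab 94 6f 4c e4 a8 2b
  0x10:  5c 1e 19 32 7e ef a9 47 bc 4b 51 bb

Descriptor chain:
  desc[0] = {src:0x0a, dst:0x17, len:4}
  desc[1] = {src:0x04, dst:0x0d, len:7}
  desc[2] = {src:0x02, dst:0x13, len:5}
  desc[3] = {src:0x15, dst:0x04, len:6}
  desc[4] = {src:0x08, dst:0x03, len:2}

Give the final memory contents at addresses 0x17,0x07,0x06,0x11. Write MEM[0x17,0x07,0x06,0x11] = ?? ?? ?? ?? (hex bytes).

MEM[0x17,0x07,0x06,0x11] = ac 6f ac 4e

  after D0: wrote 4B at 0x17 = 946f4ce4
  after D1: wrote 7B at 0x0d = d807ac064eab94
  after D2: wrote 5B at 0x13 = 6bf9d807ac
  after D3: wrote 6B at 0x04 = d807ac6f4ce4
  after D4: wrote 2B at 0x03 = 4ce4
query mem[0x17]=0xac, mem[0x07]=0x6f, mem[0x06]=0xac, mem[0x11]=0x4e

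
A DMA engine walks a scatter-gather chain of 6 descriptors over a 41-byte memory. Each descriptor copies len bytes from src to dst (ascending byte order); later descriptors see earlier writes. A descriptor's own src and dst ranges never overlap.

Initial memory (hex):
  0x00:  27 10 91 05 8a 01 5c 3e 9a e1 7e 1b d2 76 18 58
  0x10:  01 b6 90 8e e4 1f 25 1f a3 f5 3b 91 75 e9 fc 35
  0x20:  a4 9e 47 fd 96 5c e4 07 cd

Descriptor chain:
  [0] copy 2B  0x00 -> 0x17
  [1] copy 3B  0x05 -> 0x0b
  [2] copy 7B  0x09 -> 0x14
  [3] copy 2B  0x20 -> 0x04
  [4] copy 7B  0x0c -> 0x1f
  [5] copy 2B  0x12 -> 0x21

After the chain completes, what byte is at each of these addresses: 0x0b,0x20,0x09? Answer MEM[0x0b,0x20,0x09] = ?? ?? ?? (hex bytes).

MEM[0x0b,0x20,0x09] = 01 3e e1

[0] 0x00->0x17 len=2 : 27 10
[1] 0x05->0x0b len=3 : 01 5c 3e
[2] 0x09->0x14 len=7 : e1 7e 01 5c 3e 18 58
[3] 0x20->0x04 len=2 : a4 9e
[4] 0x0c->0x1f len=7 : 5c 3e 18 58 01 b6 90
[5] 0x12->0x21 len=2 : 90 8e
query mem[0x0b]=0x01, mem[0x20]=0x3e, mem[0x09]=0xe1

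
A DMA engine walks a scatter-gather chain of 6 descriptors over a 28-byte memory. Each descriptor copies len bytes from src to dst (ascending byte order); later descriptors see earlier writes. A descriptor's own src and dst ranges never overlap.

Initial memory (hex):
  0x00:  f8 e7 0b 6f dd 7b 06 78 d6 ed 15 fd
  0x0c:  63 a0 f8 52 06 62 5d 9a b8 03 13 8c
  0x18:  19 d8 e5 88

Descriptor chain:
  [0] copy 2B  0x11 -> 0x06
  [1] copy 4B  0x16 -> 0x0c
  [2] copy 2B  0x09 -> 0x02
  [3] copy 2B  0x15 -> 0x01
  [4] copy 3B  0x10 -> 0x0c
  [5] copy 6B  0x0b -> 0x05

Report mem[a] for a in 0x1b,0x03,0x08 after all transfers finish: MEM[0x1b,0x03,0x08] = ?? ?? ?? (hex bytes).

D0: mem[0x06..0x07] <- [62 5d]
D1: mem[0x0c..0x0f] <- [13 8c 19 d8]
D2: mem[0x02..0x03] <- [ed 15]
D3: mem[0x01..0x02] <- [03 13]
D4: mem[0x0c..0x0e] <- [06 62 5d]
D5: mem[0x05..0x0a] <- [fd 06 62 5d d8 06]
query mem[0x1b]=0x88, mem[0x03]=0x15, mem[0x08]=0x5d

MEM[0x1b,0x03,0x08] = 88 15 5d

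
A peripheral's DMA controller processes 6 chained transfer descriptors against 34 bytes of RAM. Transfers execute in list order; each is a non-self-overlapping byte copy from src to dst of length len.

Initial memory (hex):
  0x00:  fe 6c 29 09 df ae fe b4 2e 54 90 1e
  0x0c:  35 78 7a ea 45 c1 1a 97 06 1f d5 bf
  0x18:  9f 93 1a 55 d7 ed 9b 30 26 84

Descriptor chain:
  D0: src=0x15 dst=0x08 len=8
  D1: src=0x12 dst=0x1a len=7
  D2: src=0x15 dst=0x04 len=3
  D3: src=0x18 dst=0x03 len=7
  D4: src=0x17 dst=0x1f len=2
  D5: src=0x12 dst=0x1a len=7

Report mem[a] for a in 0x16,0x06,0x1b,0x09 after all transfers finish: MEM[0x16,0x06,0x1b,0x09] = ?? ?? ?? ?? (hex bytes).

MEM[0x16,0x06,0x1b,0x09] = d5 97 97 d5

  after D0: wrote 8B at 0x08 = 1fd5bf9f931a55d7
  after D1: wrote 7B at 0x1a = 1a97061fd5bf9f
  after D2: wrote 3B at 0x04 = 1fd5bf
  after D3: wrote 7B at 0x03 = 9f931a97061fd5
  after D4: wrote 2B at 0x1f = bf9f
  after D5: wrote 7B at 0x1a = 1a97061fd5bf9f
query mem[0x16]=0xd5, mem[0x06]=0x97, mem[0x1b]=0x97, mem[0x09]=0xd5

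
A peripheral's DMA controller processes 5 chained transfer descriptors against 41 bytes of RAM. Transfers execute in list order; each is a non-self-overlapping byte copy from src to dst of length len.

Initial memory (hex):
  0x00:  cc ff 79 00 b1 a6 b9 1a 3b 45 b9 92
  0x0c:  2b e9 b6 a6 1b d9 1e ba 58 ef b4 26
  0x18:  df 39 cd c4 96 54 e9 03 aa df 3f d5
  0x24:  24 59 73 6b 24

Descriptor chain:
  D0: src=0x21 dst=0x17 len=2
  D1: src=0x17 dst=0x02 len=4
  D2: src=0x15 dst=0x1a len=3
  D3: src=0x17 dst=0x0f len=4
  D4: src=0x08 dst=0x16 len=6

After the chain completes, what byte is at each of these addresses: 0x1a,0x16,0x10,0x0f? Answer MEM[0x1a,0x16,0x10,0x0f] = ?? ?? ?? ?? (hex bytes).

MEM[0x1a,0x16,0x10,0x0f] = 2b 3b 3f df

[0] 0x21->0x17 len=2 : df 3f
[1] 0x17->0x02 len=4 : df 3f 39 cd
[2] 0x15->0x1a len=3 : ef b4 df
[3] 0x17->0x0f len=4 : df 3f 39 ef
[4] 0x08->0x16 len=6 : 3b 45 b9 92 2b e9
query mem[0x1a]=0x2b, mem[0x16]=0x3b, mem[0x10]=0x3f, mem[0x0f]=0xdf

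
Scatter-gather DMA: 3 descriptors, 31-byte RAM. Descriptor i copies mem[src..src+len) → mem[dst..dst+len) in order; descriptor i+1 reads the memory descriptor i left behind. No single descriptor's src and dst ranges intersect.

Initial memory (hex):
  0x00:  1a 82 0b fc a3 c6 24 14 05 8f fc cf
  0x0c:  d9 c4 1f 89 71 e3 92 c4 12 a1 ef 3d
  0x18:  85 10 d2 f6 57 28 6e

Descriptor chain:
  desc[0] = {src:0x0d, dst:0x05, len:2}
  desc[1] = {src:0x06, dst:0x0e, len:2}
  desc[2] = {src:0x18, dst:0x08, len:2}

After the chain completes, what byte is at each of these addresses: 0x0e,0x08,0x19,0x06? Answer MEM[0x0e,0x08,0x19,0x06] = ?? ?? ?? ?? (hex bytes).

[0] 0x0d->0x05 len=2 : c4 1f
[1] 0x06->0x0e len=2 : 1f 14
[2] 0x18->0x08 len=2 : 85 10
query mem[0x0e]=0x1f, mem[0x08]=0x85, mem[0x19]=0x10, mem[0x06]=0x1f

MEM[0x0e,0x08,0x19,0x06] = 1f 85 10 1f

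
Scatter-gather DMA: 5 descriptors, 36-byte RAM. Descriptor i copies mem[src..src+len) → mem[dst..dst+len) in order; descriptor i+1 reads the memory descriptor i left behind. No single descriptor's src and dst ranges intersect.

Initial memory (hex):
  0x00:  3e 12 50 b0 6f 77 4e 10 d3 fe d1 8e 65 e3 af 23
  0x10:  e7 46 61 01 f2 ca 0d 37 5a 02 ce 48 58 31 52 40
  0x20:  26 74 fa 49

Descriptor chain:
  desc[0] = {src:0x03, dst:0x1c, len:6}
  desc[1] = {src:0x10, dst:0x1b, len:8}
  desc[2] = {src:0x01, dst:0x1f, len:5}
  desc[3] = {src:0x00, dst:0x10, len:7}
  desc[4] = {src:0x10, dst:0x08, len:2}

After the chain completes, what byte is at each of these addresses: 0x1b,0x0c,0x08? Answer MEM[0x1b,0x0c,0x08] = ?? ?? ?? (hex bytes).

MEM[0x1b,0x0c,0x08] = e7 65 3e

D0: mem[0x1c..0x21] <- [b0 6f 77 4e 10 d3]
D1: mem[0x1b..0x22] <- [e7 46 61 01 f2 ca 0d 37]
D2: mem[0x1f..0x23] <- [12 50 b0 6f 77]
D3: mem[0x10..0x16] <- [3e 12 50 b0 6f 77 4e]
D4: mem[0x08..0x09] <- [3e 12]
query mem[0x1b]=0xe7, mem[0x0c]=0x65, mem[0x08]=0x3e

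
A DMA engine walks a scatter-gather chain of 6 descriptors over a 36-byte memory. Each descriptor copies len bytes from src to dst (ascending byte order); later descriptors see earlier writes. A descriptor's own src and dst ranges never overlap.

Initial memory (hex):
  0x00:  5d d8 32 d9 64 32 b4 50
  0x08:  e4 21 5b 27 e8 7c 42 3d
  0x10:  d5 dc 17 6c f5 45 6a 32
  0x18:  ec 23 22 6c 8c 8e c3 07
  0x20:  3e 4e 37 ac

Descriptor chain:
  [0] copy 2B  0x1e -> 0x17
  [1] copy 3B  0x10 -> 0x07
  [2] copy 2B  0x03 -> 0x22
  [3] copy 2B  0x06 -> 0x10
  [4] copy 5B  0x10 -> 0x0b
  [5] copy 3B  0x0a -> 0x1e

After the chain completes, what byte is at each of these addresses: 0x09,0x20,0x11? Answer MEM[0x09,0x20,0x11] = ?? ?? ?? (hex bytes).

MEM[0x09,0x20,0x11] = 17 d5 d5

[0] 0x1e->0x17 len=2 : c3 07
[1] 0x10->0x07 len=3 : d5 dc 17
[2] 0x03->0x22 len=2 : d9 64
[3] 0x06->0x10 len=2 : b4 d5
[4] 0x10->0x0b len=5 : b4 d5 17 6c f5
[5] 0x0a->0x1e len=3 : 5b b4 d5
query mem[0x09]=0x17, mem[0x20]=0xd5, mem[0x11]=0xd5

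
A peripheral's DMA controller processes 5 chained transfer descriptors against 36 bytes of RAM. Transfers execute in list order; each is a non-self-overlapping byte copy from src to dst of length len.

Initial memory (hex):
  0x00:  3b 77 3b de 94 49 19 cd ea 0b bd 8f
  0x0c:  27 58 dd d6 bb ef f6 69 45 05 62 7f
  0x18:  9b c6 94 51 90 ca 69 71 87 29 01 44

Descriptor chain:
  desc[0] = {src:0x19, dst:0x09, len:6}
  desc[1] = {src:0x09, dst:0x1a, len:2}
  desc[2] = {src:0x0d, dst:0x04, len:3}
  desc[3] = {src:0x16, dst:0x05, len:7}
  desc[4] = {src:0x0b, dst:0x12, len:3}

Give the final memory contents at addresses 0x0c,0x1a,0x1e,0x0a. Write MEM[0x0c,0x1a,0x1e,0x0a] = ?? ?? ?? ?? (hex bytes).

MEM[0x0c,0x1a,0x1e,0x0a] = 90 c6 69 94

[0] 0x19->0x09 len=6 : c6 94 51 90 ca 69
[1] 0x09->0x1a len=2 : c6 94
[2] 0x0d->0x04 len=3 : ca 69 d6
[3] 0x16->0x05 len=7 : 62 7f 9b c6 c6 94 90
[4] 0x0b->0x12 len=3 : 90 90 ca
query mem[0x0c]=0x90, mem[0x1a]=0xc6, mem[0x1e]=0x69, mem[0x0a]=0x94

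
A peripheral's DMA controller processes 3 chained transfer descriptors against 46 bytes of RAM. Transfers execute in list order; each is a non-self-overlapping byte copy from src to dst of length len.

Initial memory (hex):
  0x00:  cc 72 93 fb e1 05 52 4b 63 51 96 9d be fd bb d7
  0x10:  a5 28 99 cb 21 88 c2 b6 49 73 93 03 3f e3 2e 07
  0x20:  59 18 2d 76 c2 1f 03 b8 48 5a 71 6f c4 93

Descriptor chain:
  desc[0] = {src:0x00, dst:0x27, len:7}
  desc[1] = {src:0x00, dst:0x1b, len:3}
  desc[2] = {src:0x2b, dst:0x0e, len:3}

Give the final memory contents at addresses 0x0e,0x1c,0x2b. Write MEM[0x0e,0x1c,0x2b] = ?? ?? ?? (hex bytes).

D0: mem[0x27..0x2d] <- [cc 72 93 fb e1 05 52]
D1: mem[0x1b..0x1d] <- [cc 72 93]
D2: mem[0x0e..0x10] <- [e1 05 52]
query mem[0x0e]=0xe1, mem[0x1c]=0x72, mem[0x2b]=0xe1

MEM[0x0e,0x1c,0x2b] = e1 72 e1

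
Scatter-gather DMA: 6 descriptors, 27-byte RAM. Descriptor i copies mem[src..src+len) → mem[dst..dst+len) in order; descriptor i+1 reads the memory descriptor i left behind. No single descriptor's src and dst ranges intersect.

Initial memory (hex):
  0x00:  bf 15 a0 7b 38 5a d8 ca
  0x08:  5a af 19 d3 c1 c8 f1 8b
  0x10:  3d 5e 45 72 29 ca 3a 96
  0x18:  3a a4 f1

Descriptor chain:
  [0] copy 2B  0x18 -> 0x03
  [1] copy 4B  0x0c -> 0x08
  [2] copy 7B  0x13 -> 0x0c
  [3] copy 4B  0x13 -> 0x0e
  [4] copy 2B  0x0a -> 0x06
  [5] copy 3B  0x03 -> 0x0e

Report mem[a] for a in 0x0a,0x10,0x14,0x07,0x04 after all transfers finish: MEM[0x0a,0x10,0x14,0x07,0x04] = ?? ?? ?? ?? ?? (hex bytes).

[0] 0x18->0x03 len=2 : 3a a4
[1] 0x0c->0x08 len=4 : c1 c8 f1 8b
[2] 0x13->0x0c len=7 : 72 29 ca 3a 96 3a a4
[3] 0x13->0x0e len=4 : 72 29 ca 3a
[4] 0x0a->0x06 len=2 : f1 8b
[5] 0x03->0x0e len=3 : 3a a4 5a
query mem[0x0a]=0xf1, mem[0x10]=0x5a, mem[0x14]=0x29, mem[0x07]=0x8b, mem[0x04]=0xa4

MEM[0x0a,0x10,0x14,0x07,0x04] = f1 5a 29 8b a4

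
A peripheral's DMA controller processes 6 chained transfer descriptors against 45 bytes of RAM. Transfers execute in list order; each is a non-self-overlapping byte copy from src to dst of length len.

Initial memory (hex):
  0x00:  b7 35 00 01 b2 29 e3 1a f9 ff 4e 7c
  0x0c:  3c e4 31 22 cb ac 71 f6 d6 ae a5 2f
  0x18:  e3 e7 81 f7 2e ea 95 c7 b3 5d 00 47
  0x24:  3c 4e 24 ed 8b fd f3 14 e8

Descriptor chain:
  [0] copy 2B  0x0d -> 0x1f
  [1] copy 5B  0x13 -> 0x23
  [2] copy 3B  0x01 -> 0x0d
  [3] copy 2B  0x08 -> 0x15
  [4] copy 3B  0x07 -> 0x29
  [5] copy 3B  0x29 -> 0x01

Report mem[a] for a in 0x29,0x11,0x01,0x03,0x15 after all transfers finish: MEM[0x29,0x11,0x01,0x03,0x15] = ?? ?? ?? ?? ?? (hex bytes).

MEM[0x29,0x11,0x01,0x03,0x15] = 1a ac 1a ff f9

D0: mem[0x1f..0x20] <- [e4 31]
D1: mem[0x23..0x27] <- [f6 d6 ae a5 2f]
D2: mem[0x0d..0x0f] <- [35 00 01]
D3: mem[0x15..0x16] <- [f9 ff]
D4: mem[0x29..0x2b] <- [1a f9 ff]
D5: mem[0x01..0x03] <- [1a f9 ff]
query mem[0x29]=0x1a, mem[0x11]=0xac, mem[0x01]=0x1a, mem[0x03]=0xff, mem[0x15]=0xf9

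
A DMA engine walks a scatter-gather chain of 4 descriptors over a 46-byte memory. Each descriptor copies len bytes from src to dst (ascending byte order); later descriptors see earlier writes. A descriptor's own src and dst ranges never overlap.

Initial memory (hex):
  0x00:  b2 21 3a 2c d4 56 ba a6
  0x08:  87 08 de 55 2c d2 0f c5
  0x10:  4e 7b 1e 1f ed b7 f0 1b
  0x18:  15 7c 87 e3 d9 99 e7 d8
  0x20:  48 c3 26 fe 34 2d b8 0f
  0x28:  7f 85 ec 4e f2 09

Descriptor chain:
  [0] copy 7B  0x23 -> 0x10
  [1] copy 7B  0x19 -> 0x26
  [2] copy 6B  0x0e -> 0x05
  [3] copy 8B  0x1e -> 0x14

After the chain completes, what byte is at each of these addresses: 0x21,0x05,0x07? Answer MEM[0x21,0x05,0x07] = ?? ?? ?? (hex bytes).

  after D0: wrote 7B at 0x10 = fe342db80f7f85
  after D1: wrote 7B at 0x26 = 7c87e3d999e7d8
  after D2: wrote 6B at 0x05 = 0fc5fe342db8
  after D3: wrote 8B at 0x14 = e7d848c326fe342d
query mem[0x21]=0xc3, mem[0x05]=0x0f, mem[0x07]=0xfe

MEM[0x21,0x05,0x07] = c3 0f fe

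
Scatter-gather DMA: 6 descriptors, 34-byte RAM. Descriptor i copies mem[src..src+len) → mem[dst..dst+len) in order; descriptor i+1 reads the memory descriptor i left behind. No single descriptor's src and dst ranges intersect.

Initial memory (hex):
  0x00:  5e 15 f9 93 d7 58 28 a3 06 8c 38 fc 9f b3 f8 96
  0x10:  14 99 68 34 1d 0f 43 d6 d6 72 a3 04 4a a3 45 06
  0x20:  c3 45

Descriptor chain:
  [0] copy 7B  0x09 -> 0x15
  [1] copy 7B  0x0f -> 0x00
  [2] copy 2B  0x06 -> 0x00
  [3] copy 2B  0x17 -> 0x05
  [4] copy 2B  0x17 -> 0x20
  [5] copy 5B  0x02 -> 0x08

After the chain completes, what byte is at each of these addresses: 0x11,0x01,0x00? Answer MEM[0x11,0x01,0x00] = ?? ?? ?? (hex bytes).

#0 dst[0x15+7] := {0x8c,0x38,0xfc,0x9f,0xb3,0xf8,0x96}
#1 dst[0x00+7] := {0x96,0x14,0x99,0x68,0x34,0x1d,0x8c}
#2 dst[0x00+2] := {0x8c,0xa3}
#3 dst[0x05+2] := {0xfc,0x9f}
#4 dst[0x20+2] := {0xfc,0x9f}
#5 dst[0x08+5] := {0x99,0x68,0x34,0xfc,0x9f}
query mem[0x11]=0x99, mem[0x01]=0xa3, mem[0x00]=0x8c

MEM[0x11,0x01,0x00] = 99 a3 8c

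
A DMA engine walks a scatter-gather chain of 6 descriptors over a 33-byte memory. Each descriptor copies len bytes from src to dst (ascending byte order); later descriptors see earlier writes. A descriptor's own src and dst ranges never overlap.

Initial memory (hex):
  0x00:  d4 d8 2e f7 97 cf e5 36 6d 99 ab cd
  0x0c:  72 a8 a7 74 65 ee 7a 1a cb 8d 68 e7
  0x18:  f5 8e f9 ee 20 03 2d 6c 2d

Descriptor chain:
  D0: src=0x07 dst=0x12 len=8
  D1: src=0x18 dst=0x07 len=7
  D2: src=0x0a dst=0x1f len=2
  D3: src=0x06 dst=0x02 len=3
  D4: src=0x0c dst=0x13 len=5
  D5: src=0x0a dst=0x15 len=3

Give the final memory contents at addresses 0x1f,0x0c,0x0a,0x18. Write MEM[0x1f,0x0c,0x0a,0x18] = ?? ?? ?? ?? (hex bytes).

#0 dst[0x12+8] := {0x36,0x6d,0x99,0xab,0xcd,0x72,0xa8,0xa7}
#1 dst[0x07+7] := {0xa8,0xa7,0xf9,0xee,0x20,0x03,0x2d}
#2 dst[0x1f+2] := {0xee,0x20}
#3 dst[0x02+3] := {0xe5,0xa8,0xa7}
#4 dst[0x13+5] := {0x03,0x2d,0xa7,0x74,0x65}
#5 dst[0x15+3] := {0xee,0x20,0x03}
query mem[0x1f]=0xee, mem[0x0c]=0x03, mem[0x0a]=0xee, mem[0x18]=0xa8

MEM[0x1f,0x0c,0x0a,0x18] = ee 03 ee a8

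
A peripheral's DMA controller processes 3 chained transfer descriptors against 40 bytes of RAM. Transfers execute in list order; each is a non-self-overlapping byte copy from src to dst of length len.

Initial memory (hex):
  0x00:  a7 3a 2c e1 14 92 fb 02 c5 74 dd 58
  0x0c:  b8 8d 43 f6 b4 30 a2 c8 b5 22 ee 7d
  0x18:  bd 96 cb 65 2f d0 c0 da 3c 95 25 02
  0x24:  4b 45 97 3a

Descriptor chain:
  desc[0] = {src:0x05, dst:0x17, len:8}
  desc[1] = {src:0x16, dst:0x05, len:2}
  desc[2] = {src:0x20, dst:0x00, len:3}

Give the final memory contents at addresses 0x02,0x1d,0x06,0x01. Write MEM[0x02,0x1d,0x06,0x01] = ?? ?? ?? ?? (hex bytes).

#0 dst[0x17+8] := {0x92,0xfb,0x02,0xc5,0x74,0xdd,0x58,0xb8}
#1 dst[0x05+2] := {0xee,0x92}
#2 dst[0x00+3] := {0x3c,0x95,0x25}
query mem[0x02]=0x25, mem[0x1d]=0x58, mem[0x06]=0x92, mem[0x01]=0x95

MEM[0x02,0x1d,0x06,0x01] = 25 58 92 95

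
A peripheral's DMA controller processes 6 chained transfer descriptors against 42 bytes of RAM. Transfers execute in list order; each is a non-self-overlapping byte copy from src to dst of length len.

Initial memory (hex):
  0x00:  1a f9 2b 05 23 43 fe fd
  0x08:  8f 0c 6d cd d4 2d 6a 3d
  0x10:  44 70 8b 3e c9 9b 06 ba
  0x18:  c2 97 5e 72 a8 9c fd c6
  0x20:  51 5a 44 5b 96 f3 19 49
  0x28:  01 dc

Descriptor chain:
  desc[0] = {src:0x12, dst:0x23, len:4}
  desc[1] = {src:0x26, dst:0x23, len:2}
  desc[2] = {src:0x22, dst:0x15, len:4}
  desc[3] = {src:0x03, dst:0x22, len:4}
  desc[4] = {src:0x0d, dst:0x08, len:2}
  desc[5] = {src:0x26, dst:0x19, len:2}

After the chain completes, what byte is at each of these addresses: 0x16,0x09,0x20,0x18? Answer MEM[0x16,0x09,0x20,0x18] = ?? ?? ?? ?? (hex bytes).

[0] 0x12->0x23 len=4 : 8b 3e c9 9b
[1] 0x26->0x23 len=2 : 9b 49
[2] 0x22->0x15 len=4 : 44 9b 49 c9
[3] 0x03->0x22 len=4 : 05 23 43 fe
[4] 0x0d->0x08 len=2 : 2d 6a
[5] 0x26->0x19 len=2 : 9b 49
query mem[0x16]=0x9b, mem[0x09]=0x6a, mem[0x20]=0x51, mem[0x18]=0xc9

MEM[0x16,0x09,0x20,0x18] = 9b 6a 51 c9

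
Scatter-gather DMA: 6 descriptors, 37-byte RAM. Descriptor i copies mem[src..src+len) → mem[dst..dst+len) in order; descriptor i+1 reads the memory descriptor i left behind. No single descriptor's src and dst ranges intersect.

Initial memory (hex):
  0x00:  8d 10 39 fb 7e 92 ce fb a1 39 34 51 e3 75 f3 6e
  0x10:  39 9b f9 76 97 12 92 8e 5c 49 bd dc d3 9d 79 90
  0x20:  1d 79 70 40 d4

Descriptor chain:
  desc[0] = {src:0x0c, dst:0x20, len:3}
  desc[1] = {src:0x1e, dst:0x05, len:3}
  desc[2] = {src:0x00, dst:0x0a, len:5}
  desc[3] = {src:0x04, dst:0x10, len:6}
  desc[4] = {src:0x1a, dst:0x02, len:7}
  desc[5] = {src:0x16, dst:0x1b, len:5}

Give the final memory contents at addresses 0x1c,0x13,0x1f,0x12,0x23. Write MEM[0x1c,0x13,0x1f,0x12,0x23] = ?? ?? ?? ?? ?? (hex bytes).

D0: mem[0x20..0x22] <- [e3 75 f3]
D1: mem[0x05..0x07] <- [79 90 e3]
D2: mem[0x0a..0x0e] <- [8d 10 39 fb 7e]
D3: mem[0x10..0x15] <- [7e 79 90 e3 a1 39]
D4: mem[0x02..0x08] <- [bd dc d3 9d 79 90 e3]
D5: mem[0x1b..0x1f] <- [92 8e 5c 49 bd]
query mem[0x1c]=0x8e, mem[0x13]=0xe3, mem[0x1f]=0xbd, mem[0x12]=0x90, mem[0x23]=0x40

MEM[0x1c,0x13,0x1f,0x12,0x23] = 8e e3 bd 90 40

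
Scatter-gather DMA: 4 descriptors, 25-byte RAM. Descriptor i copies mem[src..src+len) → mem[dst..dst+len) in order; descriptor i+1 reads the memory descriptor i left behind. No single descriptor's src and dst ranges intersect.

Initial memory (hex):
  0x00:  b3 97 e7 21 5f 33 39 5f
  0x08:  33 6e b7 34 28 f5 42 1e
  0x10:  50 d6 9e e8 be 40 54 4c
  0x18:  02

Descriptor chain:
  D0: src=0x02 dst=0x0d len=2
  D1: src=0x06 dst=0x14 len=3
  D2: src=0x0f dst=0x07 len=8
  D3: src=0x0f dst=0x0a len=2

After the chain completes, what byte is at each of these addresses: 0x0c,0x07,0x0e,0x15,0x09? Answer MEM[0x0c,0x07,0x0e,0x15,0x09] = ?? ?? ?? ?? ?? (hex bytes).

[0] 0x02->0x0d len=2 : e7 21
[1] 0x06->0x14 len=3 : 39 5f 33
[2] 0x0f->0x07 len=8 : 1e 50 d6 9e e8 39 5f 33
[3] 0x0f->0x0a len=2 : 1e 50
query mem[0x0c]=0x39, mem[0x07]=0x1e, mem[0x0e]=0x33, mem[0x15]=0x5f, mem[0x09]=0xd6

MEM[0x0c,0x07,0x0e,0x15,0x09] = 39 1e 33 5f d6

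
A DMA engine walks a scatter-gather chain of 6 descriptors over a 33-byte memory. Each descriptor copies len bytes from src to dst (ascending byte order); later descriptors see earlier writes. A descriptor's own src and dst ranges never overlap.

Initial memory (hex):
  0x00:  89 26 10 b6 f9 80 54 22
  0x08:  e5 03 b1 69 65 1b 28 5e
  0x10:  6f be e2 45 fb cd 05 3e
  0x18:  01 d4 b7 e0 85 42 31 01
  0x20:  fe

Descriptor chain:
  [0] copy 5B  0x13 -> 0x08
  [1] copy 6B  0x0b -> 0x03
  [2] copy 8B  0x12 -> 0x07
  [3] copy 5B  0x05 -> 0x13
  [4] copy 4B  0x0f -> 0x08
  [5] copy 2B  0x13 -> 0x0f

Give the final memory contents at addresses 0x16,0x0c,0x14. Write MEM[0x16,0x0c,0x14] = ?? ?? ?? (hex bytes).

D0: mem[0x08..0x0c] <- [45 fb cd 05 3e]
D1: mem[0x03..0x08] <- [05 3e 1b 28 5e 6f]
D2: mem[0x07..0x0e] <- [e2 45 fb cd 05 3e 01 d4]
D3: mem[0x13..0x17] <- [1b 28 e2 45 fb]
D4: mem[0x08..0x0b] <- [5e 6f be e2]
D5: mem[0x0f..0x10] <- [1b 28]
query mem[0x16]=0x45, mem[0x0c]=0x3e, mem[0x14]=0x28

MEM[0x16,0x0c,0x14] = 45 3e 28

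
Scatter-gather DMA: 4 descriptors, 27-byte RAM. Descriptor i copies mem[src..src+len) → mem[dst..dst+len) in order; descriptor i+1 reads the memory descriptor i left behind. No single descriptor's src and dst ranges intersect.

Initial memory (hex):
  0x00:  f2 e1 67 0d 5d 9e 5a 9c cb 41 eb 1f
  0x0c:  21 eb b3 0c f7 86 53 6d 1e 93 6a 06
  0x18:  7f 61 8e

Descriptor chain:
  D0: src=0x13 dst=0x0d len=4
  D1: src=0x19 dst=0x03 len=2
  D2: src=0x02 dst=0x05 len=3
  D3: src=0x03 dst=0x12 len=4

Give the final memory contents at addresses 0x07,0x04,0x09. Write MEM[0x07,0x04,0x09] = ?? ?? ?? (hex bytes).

MEM[0x07,0x04,0x09] = 8e 8e 41

#0 dst[0x0d+4] := {0x6d,0x1e,0x93,0x6a}
#1 dst[0x03+2] := {0x61,0x8e}
#2 dst[0x05+3] := {0x67,0x61,0x8e}
#3 dst[0x12+4] := {0x61,0x8e,0x67,0x61}
query mem[0x07]=0x8e, mem[0x04]=0x8e, mem[0x09]=0x41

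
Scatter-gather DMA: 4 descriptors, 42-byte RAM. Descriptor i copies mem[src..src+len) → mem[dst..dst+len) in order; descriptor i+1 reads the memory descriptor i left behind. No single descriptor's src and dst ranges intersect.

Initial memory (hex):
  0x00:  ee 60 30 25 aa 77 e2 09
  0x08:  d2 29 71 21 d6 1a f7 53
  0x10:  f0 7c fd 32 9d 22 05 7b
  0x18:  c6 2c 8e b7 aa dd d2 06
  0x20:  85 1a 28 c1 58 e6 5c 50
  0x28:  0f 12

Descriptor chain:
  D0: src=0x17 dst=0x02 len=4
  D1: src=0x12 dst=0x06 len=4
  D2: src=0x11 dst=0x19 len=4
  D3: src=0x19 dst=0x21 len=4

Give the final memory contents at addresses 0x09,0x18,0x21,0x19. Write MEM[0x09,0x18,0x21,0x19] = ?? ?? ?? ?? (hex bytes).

  after D0: wrote 4B at 0x02 = 7bc62c8e
  after D1: wrote 4B at 0x06 = fd329d22
  after D2: wrote 4B at 0x19 = 7cfd329d
  after D3: wrote 4B at 0x21 = 7cfd329d
query mem[0x09]=0x22, mem[0x18]=0xc6, mem[0x21]=0x7c, mem[0x19]=0x7c

MEM[0x09,0x18,0x21,0x19] = 22 c6 7c 7c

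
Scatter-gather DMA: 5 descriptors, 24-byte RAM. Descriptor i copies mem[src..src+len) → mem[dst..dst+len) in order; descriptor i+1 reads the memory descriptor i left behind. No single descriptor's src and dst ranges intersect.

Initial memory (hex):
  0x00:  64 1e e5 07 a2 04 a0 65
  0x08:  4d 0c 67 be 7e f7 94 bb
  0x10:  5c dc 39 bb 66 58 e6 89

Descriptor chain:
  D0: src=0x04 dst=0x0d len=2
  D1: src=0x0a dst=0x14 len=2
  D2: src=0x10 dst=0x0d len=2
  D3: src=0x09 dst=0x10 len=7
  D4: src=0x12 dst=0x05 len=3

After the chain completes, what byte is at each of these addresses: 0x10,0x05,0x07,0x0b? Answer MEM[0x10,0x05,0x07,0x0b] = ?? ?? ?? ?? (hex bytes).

MEM[0x10,0x05,0x07,0x0b] = 0c be 5c be

  after D0: wrote 2B at 0x0d = a204
  after D1: wrote 2B at 0x14 = 67be
  after D2: wrote 2B at 0x0d = 5cdc
  after D3: wrote 7B at 0x10 = 0c67be7e5cdcbb
  after D4: wrote 3B at 0x05 = be7e5c
query mem[0x10]=0x0c, mem[0x05]=0xbe, mem[0x07]=0x5c, mem[0x0b]=0xbe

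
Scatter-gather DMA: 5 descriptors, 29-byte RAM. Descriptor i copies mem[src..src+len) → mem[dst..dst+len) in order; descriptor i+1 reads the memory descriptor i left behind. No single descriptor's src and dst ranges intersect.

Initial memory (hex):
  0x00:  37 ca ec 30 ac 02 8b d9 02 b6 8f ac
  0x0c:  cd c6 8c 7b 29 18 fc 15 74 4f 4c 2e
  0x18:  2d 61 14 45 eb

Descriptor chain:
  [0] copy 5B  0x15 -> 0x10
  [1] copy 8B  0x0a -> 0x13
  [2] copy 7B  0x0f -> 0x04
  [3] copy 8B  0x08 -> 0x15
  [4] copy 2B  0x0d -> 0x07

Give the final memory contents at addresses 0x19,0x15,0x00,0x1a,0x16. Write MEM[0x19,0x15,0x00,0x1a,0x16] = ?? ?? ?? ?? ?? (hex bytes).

[0] 0x15->0x10 len=5 : 4f 4c 2e 2d 61
[1] 0x0a->0x13 len=8 : 8f ac cd c6 8c 7b 4f 4c
[2] 0x0f->0x04 len=7 : 7b 4f 4c 2e 8f ac cd
[3] 0x08->0x15 len=8 : 8f ac cd ac cd c6 8c 7b
[4] 0x0d->0x07 len=2 : c6 8c
query mem[0x19]=0xcd, mem[0x15]=0x8f, mem[0x00]=0x37, mem[0x1a]=0xc6, mem[0x16]=0xac

MEM[0x19,0x15,0x00,0x1a,0x16] = cd 8f 37 c6 ac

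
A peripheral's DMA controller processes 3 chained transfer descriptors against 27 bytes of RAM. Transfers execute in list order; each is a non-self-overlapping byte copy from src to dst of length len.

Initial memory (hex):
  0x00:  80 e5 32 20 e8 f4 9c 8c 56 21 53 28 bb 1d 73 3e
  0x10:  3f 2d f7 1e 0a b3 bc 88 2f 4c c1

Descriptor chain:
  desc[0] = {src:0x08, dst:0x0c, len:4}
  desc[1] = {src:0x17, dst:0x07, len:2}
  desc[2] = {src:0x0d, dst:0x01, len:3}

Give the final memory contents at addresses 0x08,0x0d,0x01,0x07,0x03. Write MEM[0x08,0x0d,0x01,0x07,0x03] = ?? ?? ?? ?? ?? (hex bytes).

#0 dst[0x0c+4] := {0x56,0x21,0x53,0x28}
#1 dst[0x07+2] := {0x88,0x2f}
#2 dst[0x01+3] := {0x21,0x53,0x28}
query mem[0x08]=0x2f, mem[0x0d]=0x21, mem[0x01]=0x21, mem[0x07]=0x88, mem[0x03]=0x28

MEM[0x08,0x0d,0x01,0x07,0x03] = 2f 21 21 88 28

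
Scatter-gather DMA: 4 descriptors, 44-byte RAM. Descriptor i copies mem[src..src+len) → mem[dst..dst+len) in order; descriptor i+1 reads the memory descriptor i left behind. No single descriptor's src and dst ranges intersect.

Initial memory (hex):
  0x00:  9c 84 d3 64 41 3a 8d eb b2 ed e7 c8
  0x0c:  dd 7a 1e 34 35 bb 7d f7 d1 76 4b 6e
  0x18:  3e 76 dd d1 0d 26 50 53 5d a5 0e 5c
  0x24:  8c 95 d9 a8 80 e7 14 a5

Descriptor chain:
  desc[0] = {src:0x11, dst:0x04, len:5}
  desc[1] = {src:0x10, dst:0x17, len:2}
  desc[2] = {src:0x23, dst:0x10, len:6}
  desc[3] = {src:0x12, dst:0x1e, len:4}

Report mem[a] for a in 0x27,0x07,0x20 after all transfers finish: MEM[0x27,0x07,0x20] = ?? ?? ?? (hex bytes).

MEM[0x27,0x07,0x20] = a8 d1 a8

#0 dst[0x04+5] := {0xbb,0x7d,0xf7,0xd1,0x76}
#1 dst[0x17+2] := {0x35,0xbb}
#2 dst[0x10+6] := {0x5c,0x8c,0x95,0xd9,0xa8,0x80}
#3 dst[0x1e+4] := {0x95,0xd9,0xa8,0x80}
query mem[0x27]=0xa8, mem[0x07]=0xd1, mem[0x20]=0xa8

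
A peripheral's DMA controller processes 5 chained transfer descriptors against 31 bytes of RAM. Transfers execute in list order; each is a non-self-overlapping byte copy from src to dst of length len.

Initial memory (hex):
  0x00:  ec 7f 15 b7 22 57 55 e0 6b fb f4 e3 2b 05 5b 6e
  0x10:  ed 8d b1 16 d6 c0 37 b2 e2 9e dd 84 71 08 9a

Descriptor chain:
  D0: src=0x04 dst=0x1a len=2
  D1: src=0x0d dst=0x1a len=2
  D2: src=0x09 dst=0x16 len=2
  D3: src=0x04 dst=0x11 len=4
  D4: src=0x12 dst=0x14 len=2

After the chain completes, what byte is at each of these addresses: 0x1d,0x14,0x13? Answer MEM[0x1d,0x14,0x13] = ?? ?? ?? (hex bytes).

  after D0: wrote 2B at 0x1a = 2257
  after D1: wrote 2B at 0x1a = 055b
  after D2: wrote 2B at 0x16 = fbf4
  after D3: wrote 4B at 0x11 = 225755e0
  after D4: wrote 2B at 0x14 = 5755
query mem[0x1d]=0x08, mem[0x14]=0x57, mem[0x13]=0x55

MEM[0x1d,0x14,0x13] = 08 57 55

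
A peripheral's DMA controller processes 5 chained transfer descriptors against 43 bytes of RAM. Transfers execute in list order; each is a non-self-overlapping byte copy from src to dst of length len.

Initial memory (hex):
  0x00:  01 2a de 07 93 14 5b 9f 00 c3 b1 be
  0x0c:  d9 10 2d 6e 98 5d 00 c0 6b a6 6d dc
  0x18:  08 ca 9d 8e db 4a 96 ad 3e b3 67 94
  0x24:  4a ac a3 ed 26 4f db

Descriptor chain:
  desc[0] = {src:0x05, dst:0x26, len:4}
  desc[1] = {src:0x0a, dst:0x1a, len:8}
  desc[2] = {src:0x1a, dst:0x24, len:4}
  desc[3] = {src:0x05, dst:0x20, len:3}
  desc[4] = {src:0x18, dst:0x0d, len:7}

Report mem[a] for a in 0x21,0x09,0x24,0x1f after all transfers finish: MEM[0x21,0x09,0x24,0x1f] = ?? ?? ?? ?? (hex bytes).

MEM[0x21,0x09,0x24,0x1f] = 5b c3 b1 6e

D0: mem[0x26..0x29] <- [14 5b 9f 00]
D1: mem[0x1a..0x21] <- [b1 be d9 10 2d 6e 98 5d]
D2: mem[0x24..0x27] <- [b1 be d9 10]
D3: mem[0x20..0x22] <- [14 5b 9f]
D4: mem[0x0d..0x13] <- [08 ca b1 be d9 10 2d]
query mem[0x21]=0x5b, mem[0x09]=0xc3, mem[0x24]=0xb1, mem[0x1f]=0x6e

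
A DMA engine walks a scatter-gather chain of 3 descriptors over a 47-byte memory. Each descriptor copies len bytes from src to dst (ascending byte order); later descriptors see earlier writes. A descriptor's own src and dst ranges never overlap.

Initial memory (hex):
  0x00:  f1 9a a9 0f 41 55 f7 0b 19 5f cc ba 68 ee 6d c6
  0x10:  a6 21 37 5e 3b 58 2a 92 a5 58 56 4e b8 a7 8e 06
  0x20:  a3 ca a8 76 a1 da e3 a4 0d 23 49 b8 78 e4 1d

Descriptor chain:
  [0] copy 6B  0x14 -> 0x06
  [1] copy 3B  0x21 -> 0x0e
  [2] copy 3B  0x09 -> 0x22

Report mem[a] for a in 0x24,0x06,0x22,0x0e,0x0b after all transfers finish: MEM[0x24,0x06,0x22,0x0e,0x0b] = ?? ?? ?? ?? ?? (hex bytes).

MEM[0x24,0x06,0x22,0x0e,0x0b] = 58 3b 92 ca 58

D0: mem[0x06..0x0b] <- [3b 58 2a 92 a5 58]
D1: mem[0x0e..0x10] <- [ca a8 76]
D2: mem[0x22..0x24] <- [92 a5 58]
query mem[0x24]=0x58, mem[0x06]=0x3b, mem[0x22]=0x92, mem[0x0e]=0xca, mem[0x0b]=0x58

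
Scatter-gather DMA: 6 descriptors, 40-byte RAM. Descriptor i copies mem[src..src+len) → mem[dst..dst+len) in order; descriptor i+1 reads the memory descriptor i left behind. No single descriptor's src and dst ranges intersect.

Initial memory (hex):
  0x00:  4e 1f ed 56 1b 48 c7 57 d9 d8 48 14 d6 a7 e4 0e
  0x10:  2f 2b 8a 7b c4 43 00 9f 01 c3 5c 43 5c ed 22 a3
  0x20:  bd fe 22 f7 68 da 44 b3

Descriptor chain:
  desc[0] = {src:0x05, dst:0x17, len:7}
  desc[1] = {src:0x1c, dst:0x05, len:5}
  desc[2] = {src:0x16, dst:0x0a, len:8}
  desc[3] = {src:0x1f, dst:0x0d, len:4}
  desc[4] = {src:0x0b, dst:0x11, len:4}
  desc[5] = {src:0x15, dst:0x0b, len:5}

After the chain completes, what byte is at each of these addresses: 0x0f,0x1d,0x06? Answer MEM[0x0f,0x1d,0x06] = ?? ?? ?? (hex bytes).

[0] 0x05->0x17 len=7 : 48 c7 57 d9 d8 48 14
[1] 0x1c->0x05 len=5 : 48 14 22 a3 bd
[2] 0x16->0x0a len=8 : 00 48 c7 57 d9 d8 48 14
[3] 0x1f->0x0d len=4 : a3 bd fe 22
[4] 0x0b->0x11 len=4 : 48 c7 a3 bd
[5] 0x15->0x0b len=5 : 43 00 48 c7 57
query mem[0x0f]=0x57, mem[0x1d]=0x14, mem[0x06]=0x14

MEM[0x0f,0x1d,0x06] = 57 14 14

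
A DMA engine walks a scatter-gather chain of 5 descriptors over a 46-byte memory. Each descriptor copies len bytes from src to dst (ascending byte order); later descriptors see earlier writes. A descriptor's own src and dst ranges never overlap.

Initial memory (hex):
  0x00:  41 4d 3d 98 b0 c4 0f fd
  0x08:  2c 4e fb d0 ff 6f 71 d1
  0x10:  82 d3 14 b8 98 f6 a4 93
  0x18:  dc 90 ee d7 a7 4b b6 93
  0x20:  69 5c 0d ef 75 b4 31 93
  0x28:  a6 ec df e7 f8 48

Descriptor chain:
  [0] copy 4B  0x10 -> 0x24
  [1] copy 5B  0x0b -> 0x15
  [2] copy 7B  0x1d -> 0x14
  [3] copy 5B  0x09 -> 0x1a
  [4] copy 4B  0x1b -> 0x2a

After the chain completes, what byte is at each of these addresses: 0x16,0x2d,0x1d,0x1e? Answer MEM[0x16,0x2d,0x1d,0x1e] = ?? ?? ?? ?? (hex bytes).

MEM[0x16,0x2d,0x1d,0x1e] = 93 6f ff 6f

#0 dst[0x24+4] := {0x82,0xd3,0x14,0xb8}
#1 dst[0x15+5] := {0xd0,0xff,0x6f,0x71,0xd1}
#2 dst[0x14+7] := {0x4b,0xb6,0x93,0x69,0x5c,0x0d,0xef}
#3 dst[0x1a+5] := {0x4e,0xfb,0xd0,0xff,0x6f}
#4 dst[0x2a+4] := {0xfb,0xd0,0xff,0x6f}
query mem[0x16]=0x93, mem[0x2d]=0x6f, mem[0x1d]=0xff, mem[0x1e]=0x6f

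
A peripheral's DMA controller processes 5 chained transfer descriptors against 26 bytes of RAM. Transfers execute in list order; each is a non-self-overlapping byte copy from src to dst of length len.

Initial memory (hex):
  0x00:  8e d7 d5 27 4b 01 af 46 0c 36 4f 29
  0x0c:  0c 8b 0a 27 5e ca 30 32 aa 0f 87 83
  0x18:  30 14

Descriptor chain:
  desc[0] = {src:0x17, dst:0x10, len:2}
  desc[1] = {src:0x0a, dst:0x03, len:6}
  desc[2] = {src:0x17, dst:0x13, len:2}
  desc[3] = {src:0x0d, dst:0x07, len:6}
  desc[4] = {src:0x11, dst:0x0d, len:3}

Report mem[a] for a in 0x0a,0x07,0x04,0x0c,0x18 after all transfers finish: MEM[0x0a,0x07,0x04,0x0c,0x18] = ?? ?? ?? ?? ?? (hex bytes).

  after D0: wrote 2B at 0x10 = 8330
  after D1: wrote 6B at 0x03 = 4f290c8b0a27
  after D2: wrote 2B at 0x13 = 8330
  after D3: wrote 6B at 0x07 = 8b0a27833030
  after D4: wrote 3B at 0x0d = 303083
query mem[0x0a]=0x83, mem[0x07]=0x8b, mem[0x04]=0x29, mem[0x0c]=0x30, mem[0x18]=0x30

MEM[0x0a,0x07,0x04,0x0c,0x18] = 83 8b 29 30 30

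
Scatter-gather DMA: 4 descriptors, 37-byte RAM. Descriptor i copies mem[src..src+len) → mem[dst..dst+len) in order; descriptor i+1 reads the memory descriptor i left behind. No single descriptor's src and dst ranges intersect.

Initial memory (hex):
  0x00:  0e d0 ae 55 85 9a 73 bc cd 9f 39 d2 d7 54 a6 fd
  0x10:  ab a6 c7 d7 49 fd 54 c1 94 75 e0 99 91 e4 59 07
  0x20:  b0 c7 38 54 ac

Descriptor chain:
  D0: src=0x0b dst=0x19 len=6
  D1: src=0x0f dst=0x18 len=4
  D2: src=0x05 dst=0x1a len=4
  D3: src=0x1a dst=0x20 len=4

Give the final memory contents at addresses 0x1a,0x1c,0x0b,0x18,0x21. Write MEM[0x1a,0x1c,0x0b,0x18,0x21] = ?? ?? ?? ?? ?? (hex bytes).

MEM[0x1a,0x1c,0x0b,0x18,0x21] = 9a bc d2 fd 73

[0] 0x0b->0x19 len=6 : d2 d7 54 a6 fd ab
[1] 0x0f->0x18 len=4 : fd ab a6 c7
[2] 0x05->0x1a len=4 : 9a 73 bc cd
[3] 0x1a->0x20 len=4 : 9a 73 bc cd
query mem[0x1a]=0x9a, mem[0x1c]=0xbc, mem[0x0b]=0xd2, mem[0x18]=0xfd, mem[0x21]=0x73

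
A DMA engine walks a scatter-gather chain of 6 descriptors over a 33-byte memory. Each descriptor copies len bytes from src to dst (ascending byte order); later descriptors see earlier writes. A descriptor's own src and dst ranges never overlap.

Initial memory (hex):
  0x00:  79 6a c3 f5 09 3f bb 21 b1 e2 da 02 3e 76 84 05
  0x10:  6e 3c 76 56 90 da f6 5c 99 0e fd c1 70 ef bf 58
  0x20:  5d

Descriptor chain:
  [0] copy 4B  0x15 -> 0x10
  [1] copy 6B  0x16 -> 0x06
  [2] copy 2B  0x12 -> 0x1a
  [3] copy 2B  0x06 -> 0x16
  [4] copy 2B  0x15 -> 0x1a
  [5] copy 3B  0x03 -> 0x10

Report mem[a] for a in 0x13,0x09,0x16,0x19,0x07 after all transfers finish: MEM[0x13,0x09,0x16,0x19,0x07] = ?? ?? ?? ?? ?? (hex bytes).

[0] 0x15->0x10 len=4 : da f6 5c 99
[1] 0x16->0x06 len=6 : f6 5c 99 0e fd c1
[2] 0x12->0x1a len=2 : 5c 99
[3] 0x06->0x16 len=2 : f6 5c
[4] 0x15->0x1a len=2 : da f6
[5] 0x03->0x10 len=3 : f5 09 3f
query mem[0x13]=0x99, mem[0x09]=0x0e, mem[0x16]=0xf6, mem[0x19]=0x0e, mem[0x07]=0x5c

MEM[0x13,0x09,0x16,0x19,0x07] = 99 0e f6 0e 5c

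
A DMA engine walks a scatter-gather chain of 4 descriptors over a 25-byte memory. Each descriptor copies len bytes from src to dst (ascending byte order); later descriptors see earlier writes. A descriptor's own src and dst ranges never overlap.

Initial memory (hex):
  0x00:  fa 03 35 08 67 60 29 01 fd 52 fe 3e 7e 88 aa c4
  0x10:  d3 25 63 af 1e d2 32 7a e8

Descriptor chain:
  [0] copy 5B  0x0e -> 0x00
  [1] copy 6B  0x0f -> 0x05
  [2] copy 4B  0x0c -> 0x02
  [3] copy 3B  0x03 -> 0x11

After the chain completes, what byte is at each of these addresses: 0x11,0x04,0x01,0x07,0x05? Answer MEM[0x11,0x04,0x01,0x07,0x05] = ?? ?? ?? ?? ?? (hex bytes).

MEM[0x11,0x04,0x01,0x07,0x05] = 88 aa c4 25 c4

D0: mem[0x00..0x04] <- [aa c4 d3 25 63]
D1: mem[0x05..0x0a] <- [c4 d3 25 63 af 1e]
D2: mem[0x02..0x05] <- [7e 88 aa c4]
D3: mem[0x11..0x13] <- [88 aa c4]
query mem[0x11]=0x88, mem[0x04]=0xaa, mem[0x01]=0xc4, mem[0x07]=0x25, mem[0x05]=0xc4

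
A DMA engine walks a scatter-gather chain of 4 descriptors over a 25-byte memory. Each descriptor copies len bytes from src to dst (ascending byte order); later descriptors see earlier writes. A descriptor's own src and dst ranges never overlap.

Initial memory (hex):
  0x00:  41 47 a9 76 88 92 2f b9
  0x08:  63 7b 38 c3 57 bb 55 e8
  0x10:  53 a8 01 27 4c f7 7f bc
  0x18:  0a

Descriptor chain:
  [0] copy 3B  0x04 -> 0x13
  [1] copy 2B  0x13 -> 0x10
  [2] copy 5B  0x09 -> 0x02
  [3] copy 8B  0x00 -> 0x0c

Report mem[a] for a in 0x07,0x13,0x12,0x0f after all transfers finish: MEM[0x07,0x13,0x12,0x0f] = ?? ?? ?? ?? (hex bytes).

MEM[0x07,0x13,0x12,0x0f] = b9 b9 bb 38

D0: mem[0x13..0x15] <- [88 92 2f]
D1: mem[0x10..0x11] <- [88 92]
D2: mem[0x02..0x06] <- [7b 38 c3 57 bb]
D3: mem[0x0c..0x13] <- [41 47 7b 38 c3 57 bb b9]
query mem[0x07]=0xb9, mem[0x13]=0xb9, mem[0x12]=0xbb, mem[0x0f]=0x38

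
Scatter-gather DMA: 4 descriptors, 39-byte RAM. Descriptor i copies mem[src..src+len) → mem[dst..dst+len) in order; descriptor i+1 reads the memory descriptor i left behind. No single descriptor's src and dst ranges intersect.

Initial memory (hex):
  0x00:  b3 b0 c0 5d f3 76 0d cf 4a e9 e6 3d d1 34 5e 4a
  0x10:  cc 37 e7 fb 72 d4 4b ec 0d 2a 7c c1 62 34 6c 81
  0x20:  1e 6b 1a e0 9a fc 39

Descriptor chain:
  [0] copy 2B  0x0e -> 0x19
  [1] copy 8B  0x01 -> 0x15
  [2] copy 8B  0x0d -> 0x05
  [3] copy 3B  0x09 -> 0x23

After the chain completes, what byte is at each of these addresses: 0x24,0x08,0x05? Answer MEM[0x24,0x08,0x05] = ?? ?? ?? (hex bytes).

MEM[0x24,0x08,0x05] = e7 cc 34

[0] 0x0e->0x19 len=2 : 5e 4a
[1] 0x01->0x15 len=8 : b0 c0 5d f3 76 0d cf 4a
[2] 0x0d->0x05 len=8 : 34 5e 4a cc 37 e7 fb 72
[3] 0x09->0x23 len=3 : 37 e7 fb
query mem[0x24]=0xe7, mem[0x08]=0xcc, mem[0x05]=0x34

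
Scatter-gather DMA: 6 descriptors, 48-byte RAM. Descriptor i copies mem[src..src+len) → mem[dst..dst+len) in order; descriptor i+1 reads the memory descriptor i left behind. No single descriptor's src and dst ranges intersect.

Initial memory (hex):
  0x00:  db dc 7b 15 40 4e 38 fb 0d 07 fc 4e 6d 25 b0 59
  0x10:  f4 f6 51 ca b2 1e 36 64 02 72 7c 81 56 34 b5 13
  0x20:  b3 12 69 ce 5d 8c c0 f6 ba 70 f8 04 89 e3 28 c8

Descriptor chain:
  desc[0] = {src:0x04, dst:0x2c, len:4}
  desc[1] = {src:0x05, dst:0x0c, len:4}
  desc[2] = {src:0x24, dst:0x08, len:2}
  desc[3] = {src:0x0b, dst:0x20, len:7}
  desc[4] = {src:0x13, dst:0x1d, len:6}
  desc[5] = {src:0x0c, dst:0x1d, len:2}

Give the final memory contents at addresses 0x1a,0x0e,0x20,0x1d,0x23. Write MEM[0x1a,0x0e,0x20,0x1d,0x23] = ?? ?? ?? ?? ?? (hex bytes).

[0] 0x04->0x2c len=4 : 40 4e 38 fb
[1] 0x05->0x0c len=4 : 4e 38 fb 0d
[2] 0x24->0x08 len=2 : 5d 8c
[3] 0x0b->0x20 len=7 : 4e 4e 38 fb 0d f4 f6
[4] 0x13->0x1d len=6 : ca b2 1e 36 64 02
[5] 0x0c->0x1d len=2 : 4e 38
query mem[0x1a]=0x7c, mem[0x0e]=0xfb, mem[0x20]=0x36, mem[0x1d]=0x4e, mem[0x23]=0xfb

MEM[0x1a,0x0e,0x20,0x1d,0x23] = 7c fb 36 4e fb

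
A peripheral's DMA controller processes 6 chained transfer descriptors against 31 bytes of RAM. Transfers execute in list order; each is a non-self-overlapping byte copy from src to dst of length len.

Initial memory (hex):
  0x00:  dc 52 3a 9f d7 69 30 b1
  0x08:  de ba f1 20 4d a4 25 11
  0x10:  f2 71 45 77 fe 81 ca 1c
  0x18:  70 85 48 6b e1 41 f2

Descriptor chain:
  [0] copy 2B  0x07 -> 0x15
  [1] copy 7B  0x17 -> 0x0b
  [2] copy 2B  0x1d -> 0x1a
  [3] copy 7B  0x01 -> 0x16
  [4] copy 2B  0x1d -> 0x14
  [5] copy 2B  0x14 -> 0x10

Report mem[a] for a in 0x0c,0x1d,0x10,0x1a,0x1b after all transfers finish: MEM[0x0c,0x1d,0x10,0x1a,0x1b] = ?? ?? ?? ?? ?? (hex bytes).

[0] 0x07->0x15 len=2 : b1 de
[1] 0x17->0x0b len=7 : 1c 70 85 48 6b e1 41
[2] 0x1d->0x1a len=2 : 41 f2
[3] 0x01->0x16 len=7 : 52 3a 9f d7 69 30 b1
[4] 0x1d->0x14 len=2 : 41 f2
[5] 0x14->0x10 len=2 : 41 f2
query mem[0x0c]=0x70, mem[0x1d]=0x41, mem[0x10]=0x41, mem[0x1a]=0x69, mem[0x1b]=0x30

MEM[0x0c,0x1d,0x10,0x1a,0x1b] = 70 41 41 69 30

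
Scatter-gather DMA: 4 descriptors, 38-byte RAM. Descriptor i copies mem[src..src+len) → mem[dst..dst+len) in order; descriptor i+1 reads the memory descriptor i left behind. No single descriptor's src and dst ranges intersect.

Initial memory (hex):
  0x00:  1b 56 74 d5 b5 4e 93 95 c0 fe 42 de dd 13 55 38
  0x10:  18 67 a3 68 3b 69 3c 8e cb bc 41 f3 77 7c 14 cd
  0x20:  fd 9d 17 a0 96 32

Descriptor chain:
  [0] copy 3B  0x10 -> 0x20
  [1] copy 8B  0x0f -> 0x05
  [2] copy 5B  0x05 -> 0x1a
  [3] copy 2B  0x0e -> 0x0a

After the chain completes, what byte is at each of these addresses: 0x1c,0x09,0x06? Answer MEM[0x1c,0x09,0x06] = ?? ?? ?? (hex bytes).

MEM[0x1c,0x09,0x06] = 67 68 18

#0 dst[0x20+3] := {0x18,0x67,0xa3}
#1 dst[0x05+8] := {0x38,0x18,0x67,0xa3,0x68,0x3b,0x69,0x3c}
#2 dst[0x1a+5] := {0x38,0x18,0x67,0xa3,0x68}
#3 dst[0x0a+2] := {0x55,0x38}
query mem[0x1c]=0x67, mem[0x09]=0x68, mem[0x06]=0x18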